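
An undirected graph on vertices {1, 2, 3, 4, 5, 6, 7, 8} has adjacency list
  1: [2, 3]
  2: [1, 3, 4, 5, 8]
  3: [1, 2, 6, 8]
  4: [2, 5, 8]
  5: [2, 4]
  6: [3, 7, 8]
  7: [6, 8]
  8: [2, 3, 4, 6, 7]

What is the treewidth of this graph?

2

A width-2 tree decomposition is:
Bags: B1 = {2, 4, 8}  B2 = {2, 3, 8}  B3 = {2, 4, 5}  B4 = {3, 6, 8}  B5 = {1, 2, 3}  B6 = {6, 7, 8}
Tree: B1–B2, B1–B3, B2–B4, B2–B5, B4–B6
Each bag holds 3 vertices, so the decomposition has width 2, which upper-bounds the treewidth. Conversely, {2, 3, 8} is a clique of size 3, and the vertices of any clique must share a bag in every tree decomposition; so some bag has ≥ 3 vertices and tw(G) ≥ 2. Combining the bounds, tw(G) = 2.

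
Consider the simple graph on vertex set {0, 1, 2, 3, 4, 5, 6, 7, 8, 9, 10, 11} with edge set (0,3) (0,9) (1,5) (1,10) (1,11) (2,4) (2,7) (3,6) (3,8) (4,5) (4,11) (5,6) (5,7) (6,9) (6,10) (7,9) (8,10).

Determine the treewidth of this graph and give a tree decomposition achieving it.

The largest bag has 4 vertices, giving width 3; this decomposition certifies tw(G) ≤ 3. For the lower bound: the 4 vertex sets {2,4,11}, {7}, {5}, {1,6,9,10} are disjoint, each induces a connected subgraph, and every pair is joined by at least one edge of G. Contracting each set to a single vertex therefore yields K_{4} as a minor, and since treewidth is minor-monotone, tw(G) ≥ tw(K_{4}) = 3. The upper and lower bounds meet at 3, so that is the treewidth.

Treewidth 3.
Bags: B1 = {2, 4, 7, 11}  B2 = {4, 5, 7, 11}  B3 = {1, 5, 7, 11}  B4 = {1, 5, 7, 9}  B5 = {1, 5, 6, 9}  B6 = {1, 6, 9, 10}  B7 = {0, 6, 9, 10}  B8 = {0, 3, 6, 10}  B9 = {0, 3, 8, 10}
Tree: B1–B2, B2–B3, B3–B4, B4–B5, B5–B6, B6–B7, B7–B8, B8–B9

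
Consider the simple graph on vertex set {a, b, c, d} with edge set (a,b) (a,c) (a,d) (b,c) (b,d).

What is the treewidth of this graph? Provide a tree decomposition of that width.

Each bag holds 3 vertices, so the decomposition has width 2, which upper-bounds the treewidth. Conversely, {a, b, d} is a clique of size 3, and the vertices of any clique must share a bag in every tree decomposition; so some bag has ≥ 3 vertices and tw(G) ≥ 2. The upper and lower bounds meet at 2, so that is the treewidth.

Treewidth 2.
One optimal decomposition is:
Bags: B1 = {a, b, d}  B2 = {a, b, c}
Tree: B1–B2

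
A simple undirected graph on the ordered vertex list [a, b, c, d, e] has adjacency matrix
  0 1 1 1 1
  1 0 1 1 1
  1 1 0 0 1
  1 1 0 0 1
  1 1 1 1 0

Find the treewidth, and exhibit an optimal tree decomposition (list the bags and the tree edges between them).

Each bag holds 4 vertices, so the decomposition has width 3, which upper-bounds the treewidth. Conversely, {a, b, d, e} is a clique of size 4, and the vertices of any clique must share a bag in every tree decomposition; so some bag has ≥ 4 vertices and tw(G) ≥ 3. Hence tw(G) = 3 exactly.

Treewidth 3.
One such decomposition:
Bags: B1 = {a, b, d, e}  B2 = {a, b, c, e}
Tree: B1–B2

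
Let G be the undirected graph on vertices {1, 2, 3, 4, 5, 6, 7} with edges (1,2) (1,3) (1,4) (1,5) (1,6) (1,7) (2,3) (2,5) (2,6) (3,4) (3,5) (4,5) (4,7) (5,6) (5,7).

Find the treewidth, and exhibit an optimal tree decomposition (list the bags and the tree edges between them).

Treewidth 3.
Bags: B1 = {1, 3, 4, 5}  B2 = {1, 2, 3, 5}  B3 = {1, 2, 5, 6}  B4 = {1, 4, 5, 7}
Tree: B1–B2, B2–B3, B1–B4

The largest bag has 4 vertices, giving width 3; this decomposition certifies tw(G) ≤ 3. On the other hand G contains the 4-clique {1, 2, 3, 5}. A clique must lie in a single bag of any decomposition, so no decomposition can have width below 3. Hence tw(G) = 3 exactly.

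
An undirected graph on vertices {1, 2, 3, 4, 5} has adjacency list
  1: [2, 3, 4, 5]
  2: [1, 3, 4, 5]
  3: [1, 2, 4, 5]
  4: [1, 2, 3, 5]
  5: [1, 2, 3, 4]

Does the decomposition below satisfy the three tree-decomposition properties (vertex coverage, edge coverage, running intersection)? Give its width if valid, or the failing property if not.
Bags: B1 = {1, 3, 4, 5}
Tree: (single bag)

No — vertex 2 appears in no bag.

A tree decomposition must satisfy three properties: every vertex lies in some bag; for every edge, both endpoints lie together in some bag; and for every vertex, the bags containing it form a connected subtree. Here vertex 2 appears in no bag, so the decomposition is invalid.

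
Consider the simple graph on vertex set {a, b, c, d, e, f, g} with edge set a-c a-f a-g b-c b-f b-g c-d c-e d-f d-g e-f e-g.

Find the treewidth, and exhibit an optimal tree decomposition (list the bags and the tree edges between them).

Treewidth 3.
One such decomposition:
Bags: B1 = {b, c, f, g}  B2 = {c, e, f, g}  B3 = {c, d, f, g}  B4 = {a, c, f, g}
Tree: B1–B2, B2–B3, B3–B4

The largest bag has 4 vertices, giving width 3; this decomposition certifies tw(G) ≤ 3. For the lower bound: the 4 vertex sets {b,g}, {c,e}, {f}, {d} are disjoint, each induces a connected subgraph, and every pair is joined by at least one edge of G. Contracting each set to a single vertex therefore yields K_{4} as a minor, and since treewidth is minor-monotone, tw(G) ≥ tw(K_{4}) = 3. The upper and lower bounds meet at 3, so that is the treewidth.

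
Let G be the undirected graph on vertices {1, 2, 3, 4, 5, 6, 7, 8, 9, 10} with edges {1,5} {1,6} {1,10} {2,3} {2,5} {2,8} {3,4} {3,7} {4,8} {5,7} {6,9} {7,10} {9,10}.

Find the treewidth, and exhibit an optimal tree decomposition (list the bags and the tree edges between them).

Every bag has size at most 3, so the width is 3 − 1 = 2 and tw(G) ≤ 2. The edges 6–9–10–1–6 form a cycle, so G is not a tree and its treewidth is at least 2. Therefore the treewidth is 2.

Treewidth 2.
One optimal decomposition is:
Bags: B1 = {1, 6, 9}  B2 = {1, 9, 10}  B3 = {1, 5, 10}  B4 = {5, 7, 10}  B5 = {2, 5, 7}  B6 = {2, 3, 7}  B7 = {2, 3, 8}  B8 = {3, 4, 8}
Tree: B1–B2, B2–B3, B3–B4, B4–B5, B5–B6, B6–B7, B7–B8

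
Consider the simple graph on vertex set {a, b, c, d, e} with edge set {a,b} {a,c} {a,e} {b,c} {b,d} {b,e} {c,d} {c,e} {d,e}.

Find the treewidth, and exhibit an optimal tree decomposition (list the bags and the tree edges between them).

Treewidth 3.
One such decomposition:
Bags: B1 = {b, c, d, e}  B2 = {a, b, c, e}
Tree: B1–B2

Each bag holds 4 vertices, so the decomposition has width 3, which upper-bounds the treewidth. On the other hand G contains the 4-clique {b, c, d, e}. A clique must lie in a single bag of any decomposition, so no decomposition can have width below 3. Therefore the treewidth is 3.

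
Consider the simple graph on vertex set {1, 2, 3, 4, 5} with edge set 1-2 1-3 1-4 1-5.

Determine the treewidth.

A width-1 tree decomposition is:
Bags: B1 = {1, 2}  B2 = {1, 3}  B3 = {1, 4}  B4 = {1, 5}
Tree: B1–B2, B2–B3, B3–B4
Each bag holds 2 vertices, so the decomposition has width 1, which upper-bounds the treewidth. G has an edge, so its treewidth is at least 1. The upper and lower bounds meet at 1, so that is the treewidth.

1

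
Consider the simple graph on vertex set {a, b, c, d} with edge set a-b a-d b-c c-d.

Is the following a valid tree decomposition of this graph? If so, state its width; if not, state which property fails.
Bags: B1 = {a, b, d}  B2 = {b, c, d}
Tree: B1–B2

Every vertex of G appears in some bag (union = {a, b, c, d}); every edge is covered by a bag; and for each vertex v the set of bags containing v is connected in the bag tree. The decomposition is therefore valid. The largest bag has 3 vertices, so the width is 2.

Yes; width 2.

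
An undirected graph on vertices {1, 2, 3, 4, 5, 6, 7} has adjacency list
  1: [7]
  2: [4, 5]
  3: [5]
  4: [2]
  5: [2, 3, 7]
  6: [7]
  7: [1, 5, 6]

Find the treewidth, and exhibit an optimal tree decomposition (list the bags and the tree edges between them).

Treewidth 1.
One optimal decomposition is:
Bags: B1 = {1, 7}  B2 = {5, 7}  B3 = {2, 5}  B4 = {2, 4}  B5 = {3, 5}  B6 = {6, 7}
Tree: B1–B2, B2–B3, B3–B4, B3–B5, B1–B6

The largest bag has 2 vertices, giving width 1; this decomposition certifies tw(G) ≤ 1. Any graph with an edge has treewidth ≥ 1, and G has the edge 7–1. Combining the bounds, tw(G) = 1.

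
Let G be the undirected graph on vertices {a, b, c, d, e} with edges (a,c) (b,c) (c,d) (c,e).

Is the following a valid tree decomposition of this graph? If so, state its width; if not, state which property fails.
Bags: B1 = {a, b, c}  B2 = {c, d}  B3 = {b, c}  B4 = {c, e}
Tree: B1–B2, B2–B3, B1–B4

No — bags containing vertex b are not connected in the tree.

A tree decomposition must satisfy three properties: every vertex lies in some bag; for every edge, both endpoints lie together in some bag; and for every vertex, the bags containing it form a connected subtree. Here bags containing vertex b are not connected in the tree, so the decomposition is invalid.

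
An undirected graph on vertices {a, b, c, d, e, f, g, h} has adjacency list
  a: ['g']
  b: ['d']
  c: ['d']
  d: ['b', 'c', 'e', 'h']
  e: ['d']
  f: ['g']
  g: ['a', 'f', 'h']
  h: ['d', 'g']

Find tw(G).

1

A width-1 tree decomposition is:
Bags: B1 = {g, h}  B2 = {f, g}  B3 = {d, h}  B4 = {c, d}  B5 = {d, e}  B6 = {b, d}  B7 = {a, g}
Tree: B1–B2, B1–B3, B3–B4, B3–B5, B5–B6, B2–B7
Every bag has size at most 2, so the width is 2 − 1 = 1 and tw(G) ≤ 1. Any graph with an edge has treewidth ≥ 1, and G has the edge g–h. Therefore the treewidth is 1.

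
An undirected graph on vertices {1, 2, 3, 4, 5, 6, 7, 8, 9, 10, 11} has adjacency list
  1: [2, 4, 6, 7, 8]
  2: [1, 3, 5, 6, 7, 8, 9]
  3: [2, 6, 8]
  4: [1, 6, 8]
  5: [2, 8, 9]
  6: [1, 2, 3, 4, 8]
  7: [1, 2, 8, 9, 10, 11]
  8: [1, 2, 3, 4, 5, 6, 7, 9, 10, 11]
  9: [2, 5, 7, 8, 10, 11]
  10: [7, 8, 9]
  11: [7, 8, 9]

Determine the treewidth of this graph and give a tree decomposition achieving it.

The largest bag has 4 vertices, giving width 3; this decomposition certifies tw(G) ≤ 3. On the other hand G contains the 4-clique {7, 8, 9, 11}. A clique must lie in a single bag of any decomposition, so no decomposition can have width below 3. Combining the bounds, tw(G) = 3.

Treewidth 3.
One such decomposition:
Bags: B1 = {2, 5, 8, 9}  B2 = {2, 7, 8, 9}  B3 = {1, 2, 7, 8}  B4 = {7, 8, 9, 10}  B5 = {7, 8, 9, 11}  B6 = {1, 2, 6, 8}  B7 = {1, 4, 6, 8}  B8 = {2, 3, 6, 8}
Tree: B1–B2, B2–B3, B2–B4, B2–B5, B3–B6, B6–B7, B6–B8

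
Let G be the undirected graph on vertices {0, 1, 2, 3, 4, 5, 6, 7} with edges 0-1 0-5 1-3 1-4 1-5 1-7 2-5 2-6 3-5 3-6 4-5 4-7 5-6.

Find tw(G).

A width-2 tree decomposition is:
Bags: B1 = {1, 3, 5}  B2 = {0, 1, 5}  B3 = {3, 5, 6}  B4 = {2, 5, 6}  B5 = {1, 4, 5}  B6 = {1, 4, 7}
Tree: B1–B2, B1–B3, B3–B4, B2–B5, B5–B6
The largest bag has 3 vertices, giving width 2; this decomposition certifies tw(G) ≤ 2. On the other hand G contains the 3-clique {0, 1, 5}. A clique must lie in a single bag of any decomposition, so no decomposition can have width below 2. Hence tw(G) = 2 exactly.

2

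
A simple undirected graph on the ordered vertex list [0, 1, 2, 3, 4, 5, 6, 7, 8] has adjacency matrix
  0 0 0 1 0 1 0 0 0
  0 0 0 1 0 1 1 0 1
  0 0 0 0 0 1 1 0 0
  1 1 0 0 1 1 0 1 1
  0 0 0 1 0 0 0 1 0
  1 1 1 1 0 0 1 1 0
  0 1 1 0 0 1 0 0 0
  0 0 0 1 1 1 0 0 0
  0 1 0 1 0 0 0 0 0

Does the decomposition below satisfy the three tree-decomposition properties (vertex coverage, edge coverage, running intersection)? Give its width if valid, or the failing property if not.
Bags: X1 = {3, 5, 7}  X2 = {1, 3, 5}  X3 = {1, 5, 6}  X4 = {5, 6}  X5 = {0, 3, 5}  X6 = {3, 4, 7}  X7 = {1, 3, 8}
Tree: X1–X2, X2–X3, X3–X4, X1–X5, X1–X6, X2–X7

A tree decomposition must satisfy three properties: every vertex lies in some bag; for every edge, both endpoints lie together in some bag; and for every vertex, the bags containing it form a connected subtree. Here vertex 2 appears in no bag, so the decomposition is invalid.

No — vertex 2 appears in no bag.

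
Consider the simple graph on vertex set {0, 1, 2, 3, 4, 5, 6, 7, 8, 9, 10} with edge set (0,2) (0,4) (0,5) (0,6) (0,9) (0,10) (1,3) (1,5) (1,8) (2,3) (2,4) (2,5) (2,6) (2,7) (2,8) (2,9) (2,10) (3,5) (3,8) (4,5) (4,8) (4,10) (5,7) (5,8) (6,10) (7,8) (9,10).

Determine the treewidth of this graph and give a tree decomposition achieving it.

The largest bag has 4 vertices, giving width 3; this decomposition certifies tw(G) ≤ 3. On the other hand G contains the 4-clique {1, 3, 5, 8}. A clique must lie in a single bag of any decomposition, so no decomposition can have width below 3. Hence tw(G) = 3 exactly.

Treewidth 3.
One optimal decomposition is:
Bags: B1 = {2, 4, 5, 8}  B2 = {2, 3, 5, 8}  B3 = {0, 2, 4, 5}  B4 = {2, 5, 7, 8}  B5 = {0, 2, 4, 10}  B6 = {0, 2, 9, 10}  B7 = {0, 2, 6, 10}  B8 = {1, 3, 5, 8}
Tree: B1–B2, B1–B3, B1–B4, B3–B5, B5–B6, B6–B7, B2–B8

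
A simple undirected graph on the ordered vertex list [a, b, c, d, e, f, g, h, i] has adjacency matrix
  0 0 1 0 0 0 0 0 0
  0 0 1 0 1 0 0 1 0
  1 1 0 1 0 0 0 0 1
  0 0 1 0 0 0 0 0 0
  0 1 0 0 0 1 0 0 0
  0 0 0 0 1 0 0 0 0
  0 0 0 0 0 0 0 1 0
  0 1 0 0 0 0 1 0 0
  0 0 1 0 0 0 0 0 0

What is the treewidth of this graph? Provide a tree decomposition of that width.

The largest bag has 2 vertices, giving width 1; this decomposition certifies tw(G) ≤ 1. Any graph with an edge has treewidth ≥ 1, and G has the edge b–h. The upper and lower bounds meet at 1, so that is the treewidth.

Treewidth 1.
One optimal decomposition is:
Bags: B1 = {b, h}  B2 = {b, e}  B3 = {b, c}  B4 = {g, h}  B5 = {c, i}  B6 = {c, d}  B7 = {a, c}  B8 = {e, f}
Tree: B1–B2, B2–B3, B1–B4, B3–B5, B5–B6, B6–B7, B2–B8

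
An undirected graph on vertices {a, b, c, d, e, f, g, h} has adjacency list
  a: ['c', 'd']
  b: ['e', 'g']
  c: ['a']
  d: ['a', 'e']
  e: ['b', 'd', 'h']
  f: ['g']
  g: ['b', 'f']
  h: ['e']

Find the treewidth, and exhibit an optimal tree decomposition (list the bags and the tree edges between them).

Treewidth 1.
Bags: B1 = {a, d}  B2 = {d, e}  B3 = {a, c}  B4 = {b, e}  B5 = {e, h}  B6 = {b, g}  B7 = {f, g}
Tree: B1–B2, B1–B3, B2–B4, B4–B5, B4–B6, B6–B7

The largest bag has 2 vertices, giving width 1; this decomposition certifies tw(G) ≤ 1. Any graph with an edge has treewidth ≥ 1, and G has the edge a–d. Hence tw(G) = 1 exactly.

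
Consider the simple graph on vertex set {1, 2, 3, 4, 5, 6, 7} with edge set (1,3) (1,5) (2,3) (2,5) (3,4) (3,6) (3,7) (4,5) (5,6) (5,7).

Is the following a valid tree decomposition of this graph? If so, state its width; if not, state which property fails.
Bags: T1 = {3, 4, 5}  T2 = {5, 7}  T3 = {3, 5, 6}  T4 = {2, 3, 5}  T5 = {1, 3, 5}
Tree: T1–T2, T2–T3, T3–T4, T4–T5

No — edge (3,7) lies in no bag.

A tree decomposition must satisfy three properties: every vertex lies in some bag; for every edge, both endpoints lie together in some bag; and for every vertex, the bags containing it form a connected subtree. Here edge (3,7) lies in no bag, so the decomposition is invalid.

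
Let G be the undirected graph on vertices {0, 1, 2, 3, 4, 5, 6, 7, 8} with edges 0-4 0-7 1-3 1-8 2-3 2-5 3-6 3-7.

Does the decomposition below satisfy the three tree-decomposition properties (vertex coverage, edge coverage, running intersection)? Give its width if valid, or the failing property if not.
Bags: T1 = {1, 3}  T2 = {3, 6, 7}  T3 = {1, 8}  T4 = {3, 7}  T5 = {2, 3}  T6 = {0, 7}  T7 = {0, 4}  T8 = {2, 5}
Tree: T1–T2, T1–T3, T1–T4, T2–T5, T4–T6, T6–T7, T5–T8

A tree decomposition must satisfy three properties: every vertex lies in some bag; for every edge, both endpoints lie together in some bag; and for every vertex, the bags containing it form a connected subtree. Here bags containing vertex 7 are not connected in the tree, so the decomposition is invalid.

No — bags containing vertex 7 are not connected in the tree.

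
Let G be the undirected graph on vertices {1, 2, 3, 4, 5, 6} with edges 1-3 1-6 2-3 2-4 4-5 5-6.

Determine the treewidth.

A width-2 tree decomposition is:
Bags: B1 = {1, 2, 3}  B2 = {1, 2, 4}  B3 = {1, 4, 5}  B4 = {1, 5, 6}
Tree: B1–B2, B2–B3, B3–B4
Every bag has size at most 3, so the width is 3 − 1 = 2 and tw(G) ≤ 2. For the lower bound, G contains the cycle 1–3–2–4–5–6–1, so G is not a forest; only forests have treewidth ≤ 1, hence tw(G) ≥ 2. Combining the bounds, tw(G) = 2.

2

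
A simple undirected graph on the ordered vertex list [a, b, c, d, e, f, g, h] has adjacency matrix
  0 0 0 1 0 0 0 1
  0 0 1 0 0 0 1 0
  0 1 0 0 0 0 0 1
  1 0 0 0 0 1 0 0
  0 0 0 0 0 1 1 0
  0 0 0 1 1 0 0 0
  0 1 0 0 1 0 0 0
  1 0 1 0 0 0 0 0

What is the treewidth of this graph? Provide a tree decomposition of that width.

Treewidth 2.
One optimal decomposition is:
Bags: B1 = {b, e, g}  B2 = {b, e, f}  B3 = {b, d, f}  B4 = {a, b, d}  B5 = {a, b, h}  B6 = {b, c, h}
Tree: B1–B2, B2–B3, B3–B4, B4–B5, B5–B6

Every bag has size at most 3, so the width is 3 − 1 = 2 and tw(G) ≤ 2. Since b–g–e–f–d–a–h–c–b is a cycle in G, G is not acyclic. Forests are exactly the graphs of treewidth ≤ 1, so tw(G) ≥ 2. Hence tw(G) = 2 exactly.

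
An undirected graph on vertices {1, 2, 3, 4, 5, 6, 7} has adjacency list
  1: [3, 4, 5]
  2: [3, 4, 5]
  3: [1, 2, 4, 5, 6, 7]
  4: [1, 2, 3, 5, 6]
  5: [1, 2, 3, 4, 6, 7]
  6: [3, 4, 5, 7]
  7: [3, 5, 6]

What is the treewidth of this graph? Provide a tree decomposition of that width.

Treewidth 3.
Bags: B1 = {3, 4, 5, 6}  B2 = {2, 3, 4, 5}  B3 = {3, 5, 6, 7}  B4 = {1, 3, 4, 5}
Tree: B1–B2, B1–B3, B1–B4

Each bag holds 4 vertices, so the decomposition has width 3, which upper-bounds the treewidth. Conversely, {1, 3, 4, 5} is a clique of size 4, and the vertices of any clique must share a bag in every tree decomposition; so some bag has ≥ 4 vertices and tw(G) ≥ 3. Therefore the treewidth is 3.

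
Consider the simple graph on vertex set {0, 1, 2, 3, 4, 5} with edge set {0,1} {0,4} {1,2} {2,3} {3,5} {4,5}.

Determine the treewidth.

A width-2 tree decomposition is:
Bags: B1 = {0, 4, 5}  B2 = {0, 3, 5}  B3 = {0, 2, 3}  B4 = {0, 1, 2}
Tree: B1–B2, B2–B3, B3–B4
Every bag has size at most 3, so the width is 3 − 1 = 2 and tw(G) ≤ 2. Since 0–4–5–3–2–1–0 is a cycle in G, G is not acyclic. Forests are exactly the graphs of treewidth ≤ 1, so tw(G) ≥ 2. Hence tw(G) = 2 exactly.

2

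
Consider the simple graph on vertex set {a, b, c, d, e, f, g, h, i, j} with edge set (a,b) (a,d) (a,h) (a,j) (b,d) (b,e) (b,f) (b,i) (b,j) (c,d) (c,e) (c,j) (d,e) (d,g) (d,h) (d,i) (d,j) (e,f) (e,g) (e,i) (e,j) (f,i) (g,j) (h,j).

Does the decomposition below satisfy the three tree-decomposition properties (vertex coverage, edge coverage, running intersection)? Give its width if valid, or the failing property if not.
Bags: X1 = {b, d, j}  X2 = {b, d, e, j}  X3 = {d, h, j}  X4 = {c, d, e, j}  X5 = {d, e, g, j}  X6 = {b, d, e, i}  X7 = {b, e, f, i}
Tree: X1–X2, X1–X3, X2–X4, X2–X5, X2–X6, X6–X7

A tree decomposition must satisfy three properties: every vertex lies in some bag; for every edge, both endpoints lie together in some bag; and for every vertex, the bags containing it form a connected subtree. Here vertex a appears in no bag, so the decomposition is invalid.

No — vertex a appears in no bag.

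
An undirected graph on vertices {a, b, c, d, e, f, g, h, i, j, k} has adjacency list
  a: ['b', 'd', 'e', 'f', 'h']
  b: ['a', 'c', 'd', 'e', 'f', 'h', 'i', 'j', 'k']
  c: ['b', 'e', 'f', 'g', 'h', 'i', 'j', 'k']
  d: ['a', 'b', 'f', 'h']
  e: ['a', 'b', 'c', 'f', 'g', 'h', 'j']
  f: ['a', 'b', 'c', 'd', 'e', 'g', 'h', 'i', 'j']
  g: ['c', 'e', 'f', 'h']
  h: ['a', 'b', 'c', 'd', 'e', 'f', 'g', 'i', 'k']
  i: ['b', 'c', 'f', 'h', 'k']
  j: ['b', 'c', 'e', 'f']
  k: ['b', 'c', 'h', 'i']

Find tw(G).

A width-4 tree decomposition is:
Bags: B1 = {b, c, f, h, i}  B2 = {b, c, e, f, h}  B3 = {c, e, f, g, h}  B4 = {b, c, e, f, j}  B5 = {a, b, e, f, h}  B6 = {b, c, h, i, k}  B7 = {a, b, d, f, h}
Tree: B1–B2, B2–B3, B2–B4, B2–B5, B1–B6, B5–B7
The largest bag has 5 vertices, giving width 4; this decomposition certifies tw(G) ≤ 4. Conversely, {b, c, e, f, j} is a clique of size 5, and the vertices of any clique must share a bag in every tree decomposition; so some bag has ≥ 5 vertices and tw(G) ≥ 4. The upper and lower bounds meet at 4, so that is the treewidth.

4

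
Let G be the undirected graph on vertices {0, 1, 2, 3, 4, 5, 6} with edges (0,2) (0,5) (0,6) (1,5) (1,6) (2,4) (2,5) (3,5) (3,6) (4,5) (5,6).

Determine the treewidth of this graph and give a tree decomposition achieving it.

Each bag holds 3 vertices, so the decomposition has width 2, which upper-bounds the treewidth. Conversely, {0, 2, 5} is a clique of size 3, and the vertices of any clique must share a bag in every tree decomposition; so some bag has ≥ 3 vertices and tw(G) ≥ 2. The upper and lower bounds meet at 2, so that is the treewidth.

Treewidth 2.
Bags: B1 = {0, 5, 6}  B2 = {0, 2, 5}  B3 = {3, 5, 6}  B4 = {1, 5, 6}  B5 = {2, 4, 5}
Tree: B1–B2, B1–B3, B3–B4, B2–B5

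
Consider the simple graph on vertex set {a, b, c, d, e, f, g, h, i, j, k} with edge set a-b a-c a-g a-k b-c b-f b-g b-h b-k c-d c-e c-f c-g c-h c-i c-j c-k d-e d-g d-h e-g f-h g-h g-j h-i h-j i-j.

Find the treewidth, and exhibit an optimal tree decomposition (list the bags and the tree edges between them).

Treewidth 3.
One optimal decomposition is:
Bags: B1 = {c, g, h, j}  B2 = {c, d, g, h}  B3 = {c, h, i, j}  B4 = {c, d, e, g}  B5 = {b, c, g, h}  B6 = {b, c, f, h}  B7 = {a, b, c, g}  B8 = {a, b, c, k}
Tree: B1–B2, B1–B3, B2–B4, B2–B5, B5–B6, B5–B7, B7–B8

Each bag holds 4 vertices, so the decomposition has width 3, which upper-bounds the treewidth. Conversely, {c, d, e, g} is a clique of size 4, and the vertices of any clique must share a bag in every tree decomposition; so some bag has ≥ 4 vertices and tw(G) ≥ 3. The upper and lower bounds meet at 3, so that is the treewidth.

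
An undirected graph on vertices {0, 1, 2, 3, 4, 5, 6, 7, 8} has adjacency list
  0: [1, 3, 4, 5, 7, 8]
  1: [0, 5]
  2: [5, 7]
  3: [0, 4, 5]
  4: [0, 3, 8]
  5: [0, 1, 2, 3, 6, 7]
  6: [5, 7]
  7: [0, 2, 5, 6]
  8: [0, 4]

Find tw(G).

2

A width-2 tree decomposition is:
Bags: B1 = {0, 3, 4}  B2 = {0, 3, 5}  B3 = {0, 5, 7}  B4 = {5, 6, 7}  B5 = {0, 4, 8}  B6 = {2, 5, 7}  B7 = {0, 1, 5}
Tree: B1–B2, B2–B3, B3–B4, B1–B5, B4–B6, B2–B7
The largest bag has 3 vertices, giving width 2; this decomposition certifies tw(G) ≤ 2. For the lower bound, the 3 vertices {0, 4, 8} are pairwise adjacent, and any tree decomposition puts a clique entirely inside one bag — forcing width ≥ 2. Hence tw(G) = 2 exactly.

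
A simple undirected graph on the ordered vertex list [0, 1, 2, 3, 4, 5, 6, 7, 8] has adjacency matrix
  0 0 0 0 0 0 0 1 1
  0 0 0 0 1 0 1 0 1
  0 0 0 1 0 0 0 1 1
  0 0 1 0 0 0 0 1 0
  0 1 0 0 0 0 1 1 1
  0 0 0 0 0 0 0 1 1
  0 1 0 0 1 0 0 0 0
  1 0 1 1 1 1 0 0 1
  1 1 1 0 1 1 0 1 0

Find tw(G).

A width-2 tree decomposition is:
Bags: B1 = {4, 7, 8}  B2 = {2, 7, 8}  B3 = {1, 4, 8}  B4 = {5, 7, 8}  B5 = {0, 7, 8}  B6 = {1, 4, 6}  B7 = {2, 3, 7}
Tree: B1–B2, B1–B3, B1–B4, B4–B5, B3–B6, B2–B7
Each bag holds 3 vertices, so the decomposition has width 2, which upper-bounds the treewidth. On the other hand G contains the 3-clique {1, 4, 8}. A clique must lie in a single bag of any decomposition, so no decomposition can have width below 2. The upper and lower bounds meet at 2, so that is the treewidth.

2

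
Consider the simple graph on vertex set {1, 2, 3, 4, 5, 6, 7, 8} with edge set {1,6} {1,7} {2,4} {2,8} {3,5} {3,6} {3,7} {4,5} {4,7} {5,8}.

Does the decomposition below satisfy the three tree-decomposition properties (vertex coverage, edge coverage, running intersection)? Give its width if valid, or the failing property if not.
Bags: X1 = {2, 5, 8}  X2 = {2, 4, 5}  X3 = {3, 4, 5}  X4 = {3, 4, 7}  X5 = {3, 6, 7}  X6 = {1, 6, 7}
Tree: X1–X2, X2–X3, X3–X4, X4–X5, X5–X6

Yes; width 2.

Every vertex of G appears in some bag (union = {1, 2, 3, 4, 5, 6, 7, 8}); every edge is covered by a bag; and for each vertex v the set of bags containing v is connected in the bag tree. The decomposition is therefore valid. The largest bag has 3 vertices, so the width is 2.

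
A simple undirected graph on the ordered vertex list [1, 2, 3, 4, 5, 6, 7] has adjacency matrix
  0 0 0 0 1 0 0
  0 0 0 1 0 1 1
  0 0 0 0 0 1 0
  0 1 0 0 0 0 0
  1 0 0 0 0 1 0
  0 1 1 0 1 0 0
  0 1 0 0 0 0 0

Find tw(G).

1

A width-1 tree decomposition is:
Bags: B1 = {2, 6}  B2 = {2, 7}  B3 = {5, 6}  B4 = {1, 5}  B5 = {2, 4}  B6 = {3, 6}
Tree: B1–B2, B1–B3, B3–B4, B2–B5, B3–B6
Each bag holds 2 vertices, so the decomposition has width 1, which upper-bounds the treewidth. Any graph with an edge has treewidth ≥ 1, and G has the edge 2–6. Hence tw(G) = 1 exactly.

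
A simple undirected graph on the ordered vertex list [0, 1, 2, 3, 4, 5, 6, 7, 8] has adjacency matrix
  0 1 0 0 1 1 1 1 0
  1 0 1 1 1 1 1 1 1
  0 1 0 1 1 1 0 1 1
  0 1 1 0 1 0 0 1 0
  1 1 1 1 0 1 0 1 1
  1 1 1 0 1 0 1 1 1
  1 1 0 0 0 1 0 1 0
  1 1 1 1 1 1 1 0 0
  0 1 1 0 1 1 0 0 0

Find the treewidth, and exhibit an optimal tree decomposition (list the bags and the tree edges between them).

Each bag holds 5 vertices, so the decomposition has width 4, which upper-bounds the treewidth. For the lower bound, the 5 vertices {0, 1, 4, 5, 7} are pairwise adjacent, and any tree decomposition puts a clique entirely inside one bag — forcing width ≥ 4. Therefore the treewidth is 4.

Treewidth 4.
Bags: B1 = {0, 1, 4, 5, 7}  B2 = {1, 2, 4, 5, 7}  B3 = {1, 2, 4, 5, 8}  B4 = {1, 2, 3, 4, 7}  B5 = {0, 1, 5, 6, 7}
Tree: B1–B2, B2–B3, B2–B4, B1–B5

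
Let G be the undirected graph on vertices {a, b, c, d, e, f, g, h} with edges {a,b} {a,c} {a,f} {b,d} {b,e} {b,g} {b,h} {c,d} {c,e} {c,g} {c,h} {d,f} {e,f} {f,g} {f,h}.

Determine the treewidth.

A width-3 tree decomposition is:
Bags: B1 = {a, b, c, f}  B2 = {b, c, f, g}  B3 = {b, c, d, f}  B4 = {b, c, e, f}  B5 = {b, c, f, h}
Tree: B1–B2, B2–B3, B3–B4, B4–B5
Every bag has size at most 4, so the width is 4 − 1 = 3 and tw(G) ≤ 3. For the lower bound: the 4 vertex sets {a,f}, {c,g}, {b}, {d} are disjoint, each induces a connected subgraph, and every pair is joined by at least one edge of G. Contracting each set to a single vertex therefore yields K_{4} as a minor, and since treewidth is minor-monotone, tw(G) ≥ tw(K_{4}) = 3. Hence tw(G) = 3 exactly.

3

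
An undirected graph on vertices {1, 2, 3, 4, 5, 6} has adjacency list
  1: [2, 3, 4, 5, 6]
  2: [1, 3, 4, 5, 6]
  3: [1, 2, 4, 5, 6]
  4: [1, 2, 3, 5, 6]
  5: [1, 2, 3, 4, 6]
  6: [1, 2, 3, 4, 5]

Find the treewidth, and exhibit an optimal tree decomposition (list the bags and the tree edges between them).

Treewidth 5.
One optimal decomposition is:
Bags: B1 = {1, 2, 3, 4, 5, 6}
Tree: (single bag)

A single bag containing all 6 vertices is trivially a valid decomposition of width 5. Conversely, {1, 2, 3, 4, 5, 6} is a clique of size 6, and the vertices of any clique must share a bag in every tree decomposition; so some bag has ≥ 6 vertices and tw(G) ≥ 5. The upper and lower bounds meet at 5, so that is the treewidth.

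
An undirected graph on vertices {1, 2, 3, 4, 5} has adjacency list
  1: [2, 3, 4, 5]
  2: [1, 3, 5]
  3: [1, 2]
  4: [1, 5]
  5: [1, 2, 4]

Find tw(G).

2

A width-2 tree decomposition is:
Bags: B1 = {1, 2, 5}  B2 = {1, 2, 3}  B3 = {1, 4, 5}
Tree: B1–B2, B1–B3
The largest bag has 3 vertices, giving width 2; this decomposition certifies tw(G) ≤ 2. For the lower bound, the 3 vertices {1, 2, 3} are pairwise adjacent, and any tree decomposition puts a clique entirely inside one bag — forcing width ≥ 2. Combining the bounds, tw(G) = 2.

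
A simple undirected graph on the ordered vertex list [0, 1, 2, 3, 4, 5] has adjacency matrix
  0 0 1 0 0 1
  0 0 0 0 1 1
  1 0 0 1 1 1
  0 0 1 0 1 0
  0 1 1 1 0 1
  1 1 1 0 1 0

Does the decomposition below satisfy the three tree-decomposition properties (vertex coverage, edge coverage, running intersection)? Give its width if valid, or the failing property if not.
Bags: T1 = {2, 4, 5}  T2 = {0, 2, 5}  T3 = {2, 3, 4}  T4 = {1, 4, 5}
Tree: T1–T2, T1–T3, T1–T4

Vertex coverage: the bags together contain {0, 1, 2, 3, 4, 5}, the full vertex set. Edge coverage: each edge of G has both endpoints in at least one bag. Running intersection: for every vertex, the bags containing it form a connected subtree. All three properties hold, so this is a valid tree decomposition of width max|bag| − 1 = 2, and hence tw(G) ≤ 2.

Yes; width 2.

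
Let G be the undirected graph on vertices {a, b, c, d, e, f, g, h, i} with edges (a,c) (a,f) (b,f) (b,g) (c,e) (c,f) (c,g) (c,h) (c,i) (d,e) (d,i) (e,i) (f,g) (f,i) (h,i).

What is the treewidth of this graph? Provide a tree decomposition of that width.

Every bag has size at most 3, so the width is 3 − 1 = 2 and tw(G) ≤ 2. On the other hand G contains the 3-clique {d, e, i}. A clique must lie in a single bag of any decomposition, so no decomposition can have width below 2. The upper and lower bounds meet at 2, so that is the treewidth.

Treewidth 2.
One such decomposition:
Bags: B1 = {c, e, i}  B2 = {c, h, i}  B3 = {d, e, i}  B4 = {c, f, i}  B5 = {c, f, g}  B6 = {b, f, g}  B7 = {a, c, f}
Tree: B1–B2, B1–B3, B2–B4, B4–B5, B5–B6, B5–B7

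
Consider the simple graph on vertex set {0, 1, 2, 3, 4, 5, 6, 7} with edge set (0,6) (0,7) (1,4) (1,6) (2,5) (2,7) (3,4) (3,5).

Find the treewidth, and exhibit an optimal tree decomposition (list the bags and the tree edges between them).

Every bag has size at most 3, so the width is 3 − 1 = 2 and tw(G) ≤ 2. The edges 7–2–5–3–4–1–6–0–7 form a cycle, so G is not a tree and its treewidth is at least 2. The upper and lower bounds meet at 2, so that is the treewidth.

Treewidth 2.
One optimal decomposition is:
Bags: B1 = {2, 5, 7}  B2 = {3, 5, 7}  B3 = {3, 4, 7}  B4 = {1, 4, 7}  B5 = {1, 6, 7}  B6 = {0, 6, 7}
Tree: B1–B2, B2–B3, B3–B4, B4–B5, B5–B6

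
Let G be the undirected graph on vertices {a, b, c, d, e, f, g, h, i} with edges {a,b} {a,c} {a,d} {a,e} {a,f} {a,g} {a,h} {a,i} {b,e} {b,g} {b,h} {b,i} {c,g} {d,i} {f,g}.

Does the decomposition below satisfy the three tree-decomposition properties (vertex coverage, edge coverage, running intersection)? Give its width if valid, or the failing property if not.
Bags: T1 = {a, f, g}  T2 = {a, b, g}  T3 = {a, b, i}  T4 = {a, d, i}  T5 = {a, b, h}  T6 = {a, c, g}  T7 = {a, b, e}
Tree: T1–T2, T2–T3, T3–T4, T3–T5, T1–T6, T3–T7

Yes; width 2.

Checking the three conditions: (i) the bags cover all of {a, b, c, d, e, f, g, h, i}; (ii) for each edge, some bag contains both endpoints; (iii) the bags containing any fixed vertex form a subtree. All hold, so the decomposition is valid with width 3 − 1 = 2.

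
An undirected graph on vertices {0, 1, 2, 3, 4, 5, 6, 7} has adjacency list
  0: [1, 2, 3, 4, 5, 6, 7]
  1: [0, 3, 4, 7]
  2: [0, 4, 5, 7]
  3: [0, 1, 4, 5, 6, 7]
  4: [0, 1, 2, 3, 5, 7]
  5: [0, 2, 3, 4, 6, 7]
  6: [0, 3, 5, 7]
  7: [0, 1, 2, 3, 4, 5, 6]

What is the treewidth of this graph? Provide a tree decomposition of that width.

The largest bag has 5 vertices, giving width 4; this decomposition certifies tw(G) ≤ 4. For the lower bound, the 5 vertices {0, 2, 4, 5, 7} are pairwise adjacent, and any tree decomposition puts a clique entirely inside one bag — forcing width ≥ 4. Combining the bounds, tw(G) = 4.

Treewidth 4.
Bags: B1 = {0, 3, 5, 6, 7}  B2 = {0, 3, 4, 5, 7}  B3 = {0, 2, 4, 5, 7}  B4 = {0, 1, 3, 4, 7}
Tree: B1–B2, B2–B3, B2–B4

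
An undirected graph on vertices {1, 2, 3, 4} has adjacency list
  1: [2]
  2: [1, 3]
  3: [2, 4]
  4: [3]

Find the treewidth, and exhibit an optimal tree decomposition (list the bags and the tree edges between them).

Each bag holds 2 vertices, so the decomposition has width 1, which upper-bounds the treewidth. Since G has at least one edge (e.g. 2–3), it is not an edgeless graph, so tw(G) ≥ 1. Combining the bounds, tw(G) = 1.

Treewidth 1.
One such decomposition:
Bags: B1 = {2, 3}  B2 = {3, 4}  B3 = {1, 2}
Tree: B1–B2, B1–B3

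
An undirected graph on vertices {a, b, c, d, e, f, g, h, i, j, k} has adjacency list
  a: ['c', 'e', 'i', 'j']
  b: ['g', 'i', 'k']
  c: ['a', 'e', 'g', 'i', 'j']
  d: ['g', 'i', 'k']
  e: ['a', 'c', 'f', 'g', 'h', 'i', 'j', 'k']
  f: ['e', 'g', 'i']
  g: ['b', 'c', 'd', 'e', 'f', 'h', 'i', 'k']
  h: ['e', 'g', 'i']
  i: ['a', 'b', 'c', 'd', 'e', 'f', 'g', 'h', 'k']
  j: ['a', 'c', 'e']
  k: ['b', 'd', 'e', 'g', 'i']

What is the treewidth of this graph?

A width-3 tree decomposition is:
Bags: B1 = {d, g, i, k}  B2 = {e, g, i, k}  B3 = {b, g, i, k}  B4 = {e, f, g, i}  B5 = {e, g, h, i}  B6 = {c, e, g, i}  B7 = {a, c, e, i}  B8 = {a, c, e, j}
Tree: B1–B2, B2–B3, B2–B4, B2–B5, B2–B6, B6–B7, B7–B8
The largest bag has 4 vertices, giving width 3; this decomposition certifies tw(G) ≤ 3. On the other hand G contains the 4-clique {a, c, e, j}. A clique must lie in a single bag of any decomposition, so no decomposition can have width below 3. Hence tw(G) = 3 exactly.

3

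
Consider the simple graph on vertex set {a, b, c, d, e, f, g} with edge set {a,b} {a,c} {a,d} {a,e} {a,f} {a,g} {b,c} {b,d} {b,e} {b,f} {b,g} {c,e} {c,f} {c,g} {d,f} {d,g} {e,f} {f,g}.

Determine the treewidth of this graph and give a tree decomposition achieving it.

Treewidth 4.
One optimal decomposition is:
Bags: B1 = {a, b, c, f, g}  B2 = {a, b, c, e, f}  B3 = {a, b, d, f, g}
Tree: B1–B2, B1–B3

Each bag holds 5 vertices, so the decomposition has width 4, which upper-bounds the treewidth. Conversely, {a, b, d, f, g} is a clique of size 5, and the vertices of any clique must share a bag in every tree decomposition; so some bag has ≥ 5 vertices and tw(G) ≥ 4. Therefore the treewidth is 4.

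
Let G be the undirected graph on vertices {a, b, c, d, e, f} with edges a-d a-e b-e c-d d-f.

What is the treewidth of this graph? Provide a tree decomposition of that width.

The largest bag has 2 vertices, giving width 1; this decomposition certifies tw(G) ≤ 1. Any graph with an edge has treewidth ≥ 1, and G has the edge a–e. Therefore the treewidth is 1.

Treewidth 1.
Bags: B1 = {a, e}  B2 = {b, e}  B3 = {a, d}  B4 = {d, f}  B5 = {c, d}
Tree: B1–B2, B1–B3, B3–B4, B3–B5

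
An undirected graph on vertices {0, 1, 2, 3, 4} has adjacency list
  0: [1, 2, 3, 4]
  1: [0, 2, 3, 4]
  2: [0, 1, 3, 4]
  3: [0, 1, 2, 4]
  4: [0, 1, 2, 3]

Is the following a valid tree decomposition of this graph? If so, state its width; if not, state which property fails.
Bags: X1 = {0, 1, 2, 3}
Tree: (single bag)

A tree decomposition must satisfy three properties: every vertex lies in some bag; for every edge, both endpoints lie together in some bag; and for every vertex, the bags containing it form a connected subtree. Here vertex 4 appears in no bag, so the decomposition is invalid.

No — vertex 4 appears in no bag.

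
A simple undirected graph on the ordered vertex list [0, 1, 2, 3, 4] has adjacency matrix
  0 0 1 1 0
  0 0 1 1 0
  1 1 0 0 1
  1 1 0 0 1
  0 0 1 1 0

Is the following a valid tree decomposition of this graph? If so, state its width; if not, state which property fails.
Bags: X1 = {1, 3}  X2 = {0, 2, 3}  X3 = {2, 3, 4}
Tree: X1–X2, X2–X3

No — edge (2,1) lies in no bag.

A tree decomposition must satisfy three properties: every vertex lies in some bag; for every edge, both endpoints lie together in some bag; and for every vertex, the bags containing it form a connected subtree. Here edge (2,1) lies in no bag, so the decomposition is invalid.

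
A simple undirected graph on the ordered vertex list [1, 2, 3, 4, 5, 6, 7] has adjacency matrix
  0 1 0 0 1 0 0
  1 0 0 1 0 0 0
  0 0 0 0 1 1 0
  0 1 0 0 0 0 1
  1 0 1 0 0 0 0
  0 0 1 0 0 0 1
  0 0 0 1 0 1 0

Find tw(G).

2

A width-2 tree decomposition is:
Bags: B1 = {3, 6, 7}  B2 = {3, 4, 7}  B3 = {2, 3, 4}  B4 = {1, 2, 3}  B5 = {1, 3, 5}
Tree: B1–B2, B2–B3, B3–B4, B4–B5
The largest bag has 3 vertices, giving width 2; this decomposition certifies tw(G) ≤ 2. For the lower bound, G contains the cycle 3–6–7–4–2–1–5–3, so G is not a forest; only forests have treewidth ≤ 1, hence tw(G) ≥ 2. Combining the bounds, tw(G) = 2.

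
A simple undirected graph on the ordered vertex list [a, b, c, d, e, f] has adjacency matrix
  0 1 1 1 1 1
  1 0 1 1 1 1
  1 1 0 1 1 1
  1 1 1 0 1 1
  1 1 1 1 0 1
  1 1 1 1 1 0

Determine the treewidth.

5

A width-5 tree decomposition is:
Bags: B1 = {a, b, c, d, e, f}
Tree: (single bag)
With just one bag of size 6, the width is 6 − 1 = 5, so tw(G) ≤ 5. Conversely, {a, b, c, d, e, f} is a clique of size 6, and the vertices of any clique must share a bag in every tree decomposition; so some bag has ≥ 6 vertices and tw(G) ≥ 5. Hence tw(G) = 5 exactly.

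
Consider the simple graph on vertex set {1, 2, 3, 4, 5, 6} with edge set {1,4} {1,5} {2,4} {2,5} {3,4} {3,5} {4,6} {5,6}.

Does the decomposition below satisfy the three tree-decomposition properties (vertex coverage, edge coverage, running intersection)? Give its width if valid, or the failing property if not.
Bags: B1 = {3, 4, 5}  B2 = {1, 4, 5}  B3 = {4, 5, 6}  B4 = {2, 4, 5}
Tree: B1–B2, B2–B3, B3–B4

Yes; width 2.

Every vertex of G appears in some bag (union = {1, 2, 3, 4, 5, 6}); every edge is covered by a bag; and for each vertex v the set of bags containing v is connected in the bag tree. The decomposition is therefore valid. The largest bag has 3 vertices, so the width is 2.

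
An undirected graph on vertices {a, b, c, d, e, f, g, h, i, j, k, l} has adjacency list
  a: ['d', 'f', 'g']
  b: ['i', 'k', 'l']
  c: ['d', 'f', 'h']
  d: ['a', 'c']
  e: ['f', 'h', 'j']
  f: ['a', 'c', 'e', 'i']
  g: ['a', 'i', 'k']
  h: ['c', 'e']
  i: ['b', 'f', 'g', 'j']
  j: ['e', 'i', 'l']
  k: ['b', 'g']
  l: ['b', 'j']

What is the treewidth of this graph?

3

A width-3 tree decomposition is:
Bags: B1 = {c, d, e, h}  B2 = {c, d, e, f}  B3 = {a, d, e, f}  B4 = {a, e, f, j}  B5 = {a, f, i, j}  B6 = {a, g, i, j}  B7 = {g, i, j, l}  B8 = {b, g, i, l}  B9 = {b, g, k, l}
Tree: B1–B2, B2–B3, B3–B4, B4–B5, B5–B6, B6–B7, B7–B8, B8–B9
Every bag has size at most 4, so the width is 4 − 1 = 3 and tw(G) ≤ 3. For the lower bound: the 4 vertex sets {c,d,h}, {e}, {f}, {a,g,i,j} are disjoint, each induces a connected subgraph, and every pair is joined by at least one edge of G. Contracting each set to a single vertex therefore yields K_{4} as a minor, and since treewidth is minor-monotone, tw(G) ≥ tw(K_{4}) = 3. Combining the bounds, tw(G) = 3.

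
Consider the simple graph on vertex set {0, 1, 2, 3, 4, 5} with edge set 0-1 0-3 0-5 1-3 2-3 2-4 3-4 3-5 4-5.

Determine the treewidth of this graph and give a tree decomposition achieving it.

Each bag holds 3 vertices, so the decomposition has width 2, which upper-bounds the treewidth. For the lower bound, the 3 vertices {0, 1, 3} are pairwise adjacent, and any tree decomposition puts a clique entirely inside one bag — forcing width ≥ 2. The upper and lower bounds meet at 2, so that is the treewidth.

Treewidth 2.
One such decomposition:
Bags: B1 = {0, 3, 5}  B2 = {3, 4, 5}  B3 = {0, 1, 3}  B4 = {2, 3, 4}
Tree: B1–B2, B1–B3, B2–B4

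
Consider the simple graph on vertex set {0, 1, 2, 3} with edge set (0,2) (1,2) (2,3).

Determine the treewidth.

1

A width-1 tree decomposition is:
Bags: B1 = {2, 3}  B2 = {0, 2}  B3 = {1, 2}
Tree: B1–B2, B2–B3
Each bag holds 2 vertices, so the decomposition has width 1, which upper-bounds the treewidth. Any graph with an edge has treewidth ≥ 1, and G has the edge 3–2. The upper and lower bounds meet at 1, so that is the treewidth.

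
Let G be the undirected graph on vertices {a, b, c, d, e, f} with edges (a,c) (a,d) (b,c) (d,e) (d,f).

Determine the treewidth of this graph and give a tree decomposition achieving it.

Every bag has size at most 2, so the width is 2 − 1 = 1 and tw(G) ≤ 1. G has an edge, so its treewidth is at least 1. Hence tw(G) = 1 exactly.

Treewidth 1.
One such decomposition:
Bags: B1 = {a, d}  B2 = {d, f}  B3 = {a, c}  B4 = {d, e}  B5 = {b, c}
Tree: B1–B2, B1–B3, B2–B4, B3–B5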